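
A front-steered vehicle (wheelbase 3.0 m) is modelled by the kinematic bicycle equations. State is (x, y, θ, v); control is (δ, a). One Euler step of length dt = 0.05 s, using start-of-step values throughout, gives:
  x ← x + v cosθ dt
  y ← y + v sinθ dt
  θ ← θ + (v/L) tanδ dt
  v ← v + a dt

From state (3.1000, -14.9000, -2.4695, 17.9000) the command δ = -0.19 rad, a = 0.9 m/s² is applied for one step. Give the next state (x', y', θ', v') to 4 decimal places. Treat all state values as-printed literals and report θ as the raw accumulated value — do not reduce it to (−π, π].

(2.3996, -15.4572, -2.5269, 17.9450)

x' = 3.1000 + 17.9000·cos(-2.4695)·0.05 = 2.3996
y' = -14.9000 + 17.9000·sin(-2.4695)·0.05 = -15.4572
θ' = -2.4695 + (17.9000/3.0)·tan(-0.19)·0.05 = -2.5269
v' = 17.9000 + 0.9000·0.05 = 17.9450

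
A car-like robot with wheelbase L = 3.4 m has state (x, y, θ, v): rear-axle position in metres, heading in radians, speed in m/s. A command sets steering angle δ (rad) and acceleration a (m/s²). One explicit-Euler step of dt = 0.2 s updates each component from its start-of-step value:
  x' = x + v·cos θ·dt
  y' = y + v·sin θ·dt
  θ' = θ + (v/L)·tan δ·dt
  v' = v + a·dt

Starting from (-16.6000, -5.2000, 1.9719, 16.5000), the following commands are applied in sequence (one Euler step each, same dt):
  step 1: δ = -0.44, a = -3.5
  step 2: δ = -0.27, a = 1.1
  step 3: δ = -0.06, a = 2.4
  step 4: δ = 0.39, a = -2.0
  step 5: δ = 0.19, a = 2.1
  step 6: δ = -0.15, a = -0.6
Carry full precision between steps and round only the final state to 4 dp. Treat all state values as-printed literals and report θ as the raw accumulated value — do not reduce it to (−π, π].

after step 1 (δ=-0.44, a=-3.5): (-17.888434, -2.161919, 1.514966, 15.800000)
after step 2 (δ=-0.27, a=1.1): (-17.712102, 0.993157, 1.257744, 16.020000)
after step 3 (δ=-0.06, a=2.4): (-16.725384, 4.041436, 1.201135, 16.500000)
after step 4 (δ=0.39, a=-2.0): (-15.533094, 7.118520, 1.600100, 16.100000)
after step 5 (δ=0.19, a=2.1): (-15.627437, 10.337138, 1.782238, 16.520000)
after step 6 (δ=-0.15, a=-0.6): (-16.320846, 13.567556, 1.635370, 16.400000)

(-16.3208, 13.5676, 1.6354, 16.4000)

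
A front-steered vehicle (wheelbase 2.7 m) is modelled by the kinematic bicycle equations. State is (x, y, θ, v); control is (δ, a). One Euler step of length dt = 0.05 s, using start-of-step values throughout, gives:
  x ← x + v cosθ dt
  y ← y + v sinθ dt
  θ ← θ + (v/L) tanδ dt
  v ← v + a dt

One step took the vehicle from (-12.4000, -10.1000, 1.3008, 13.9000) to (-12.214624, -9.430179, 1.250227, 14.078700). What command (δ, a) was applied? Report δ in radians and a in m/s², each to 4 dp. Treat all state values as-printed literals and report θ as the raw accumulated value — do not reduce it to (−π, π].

a = (v'−v)/dt = (0.178700)/0.05 = 3.5740
Δθ = θ'−θ = -0.050573;  (v·dt/L) = 13.9000·0.05/2.7 = 0.257407
tan δ = Δθ·L/(v·dt) = -0.196471  →  δ = -0.1940

δ = -0.1940, a = 3.5740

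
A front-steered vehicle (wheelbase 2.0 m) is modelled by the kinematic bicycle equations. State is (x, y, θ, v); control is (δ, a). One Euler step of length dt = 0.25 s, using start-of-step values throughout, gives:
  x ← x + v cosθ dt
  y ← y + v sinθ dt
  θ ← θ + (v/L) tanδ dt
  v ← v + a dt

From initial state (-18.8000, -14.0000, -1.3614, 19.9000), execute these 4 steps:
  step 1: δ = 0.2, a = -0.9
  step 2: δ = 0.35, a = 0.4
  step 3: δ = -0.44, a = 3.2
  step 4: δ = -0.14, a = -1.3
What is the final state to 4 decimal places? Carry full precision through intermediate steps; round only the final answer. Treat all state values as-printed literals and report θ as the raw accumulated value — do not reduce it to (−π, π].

(-7.3799, -27.0211, -1.4856, 20.2500)

after step 1 (δ=0.2, a=-0.9): (-17.765849, -18.866329, -0.857159, 19.675000)
after step 2 (δ=0.35, a=0.4): (-14.546095, -22.584834, 0.040583, 19.775000)
after step 3 (δ=-0.44, a=3.2): (-9.606415, -22.384256, -1.123127, 20.575000)
after step 4 (δ=-0.14, a=-1.3): (-7.379864, -27.021134, -1.485561, 20.250000)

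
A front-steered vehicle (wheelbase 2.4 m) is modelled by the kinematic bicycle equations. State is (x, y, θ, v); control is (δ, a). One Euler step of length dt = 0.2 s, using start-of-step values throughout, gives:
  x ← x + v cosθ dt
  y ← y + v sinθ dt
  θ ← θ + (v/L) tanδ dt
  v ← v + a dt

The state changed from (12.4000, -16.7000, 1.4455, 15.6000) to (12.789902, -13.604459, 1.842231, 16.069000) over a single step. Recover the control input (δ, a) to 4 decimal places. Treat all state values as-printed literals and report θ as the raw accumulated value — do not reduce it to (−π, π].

a = (v'−v)/dt = (0.469000)/0.2 = 2.3450
Δθ = θ'−θ = 0.396731;  (v·dt/L) = 15.6000·0.2/2.4 = 1.300000
tan δ = Δθ·L/(v·dt) = 0.305178  →  δ = 0.2962

δ = 0.2962, a = 2.3450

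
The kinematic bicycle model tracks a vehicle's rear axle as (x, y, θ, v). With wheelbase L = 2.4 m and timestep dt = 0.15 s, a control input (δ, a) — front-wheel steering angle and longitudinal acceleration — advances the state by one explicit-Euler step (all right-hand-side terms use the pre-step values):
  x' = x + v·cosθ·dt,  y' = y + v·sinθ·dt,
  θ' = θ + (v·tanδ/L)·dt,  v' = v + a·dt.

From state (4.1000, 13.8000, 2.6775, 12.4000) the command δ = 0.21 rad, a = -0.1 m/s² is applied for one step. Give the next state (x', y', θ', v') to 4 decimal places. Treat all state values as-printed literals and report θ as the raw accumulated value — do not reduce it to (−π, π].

(2.4367, 14.6326, 2.8427, 12.3850)

x' = 4.1000 + 12.4000·cos(2.6775)·0.15 = 2.4367
y' = 13.8000 + 12.4000·sin(2.6775)·0.15 = 14.6326
θ' = 2.6775 + (12.4000/2.4)·tan(0.21)·0.15 = 2.8427
v' = 12.4000 − 0.1000·0.15 = 12.3850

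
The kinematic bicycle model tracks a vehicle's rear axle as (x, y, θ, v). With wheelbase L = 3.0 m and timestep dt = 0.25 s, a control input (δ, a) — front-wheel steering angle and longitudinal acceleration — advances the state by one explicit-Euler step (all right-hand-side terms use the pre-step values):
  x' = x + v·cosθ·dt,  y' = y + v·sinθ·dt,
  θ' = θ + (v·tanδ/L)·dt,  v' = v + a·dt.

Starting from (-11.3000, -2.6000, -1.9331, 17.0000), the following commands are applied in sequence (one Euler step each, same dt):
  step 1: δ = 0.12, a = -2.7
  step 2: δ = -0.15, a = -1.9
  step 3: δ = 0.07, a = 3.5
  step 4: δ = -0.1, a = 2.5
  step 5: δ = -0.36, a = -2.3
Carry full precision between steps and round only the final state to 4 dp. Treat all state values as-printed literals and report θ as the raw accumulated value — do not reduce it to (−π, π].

(-18.2335, -22.1402, -2.5593, 16.7750)

after step 1 (δ=0.12, a=-2.7): (-12.806325, -6.574102, -1.762279, 16.325000)
after step 2 (δ=-0.15, a=-1.9): (-13.583047, -10.580759, -1.967886, 15.850000)
after step 3 (δ=0.07, a=3.5): (-15.115490, -14.234939, -1.875276, 16.725000)
after step 4 (δ=-0.1, a=2.5): (-16.369017, -18.223863, -2.015118, 17.350000)
after step 5 (δ=-0.36, a=-2.3): (-18.233472, -22.140203, -2.559334, 16.775000)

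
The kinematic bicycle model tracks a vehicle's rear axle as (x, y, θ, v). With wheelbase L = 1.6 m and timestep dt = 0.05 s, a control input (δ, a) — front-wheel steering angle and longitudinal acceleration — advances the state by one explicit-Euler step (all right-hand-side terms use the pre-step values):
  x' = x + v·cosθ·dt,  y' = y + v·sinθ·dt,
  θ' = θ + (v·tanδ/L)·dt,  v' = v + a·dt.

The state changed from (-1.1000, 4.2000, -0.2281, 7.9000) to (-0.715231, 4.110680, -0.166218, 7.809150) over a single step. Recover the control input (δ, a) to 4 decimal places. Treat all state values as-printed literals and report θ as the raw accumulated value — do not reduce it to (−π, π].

a = (v'−v)/dt = (-0.090850)/0.05 = -1.8170
Δθ = θ'−θ = 0.061882;  (v·dt/L) = 7.9000·0.05/1.6 = 0.246875
tan δ = Δθ·L/(v·dt) = 0.250661  →  δ = 0.2456

δ = 0.2456, a = -1.8170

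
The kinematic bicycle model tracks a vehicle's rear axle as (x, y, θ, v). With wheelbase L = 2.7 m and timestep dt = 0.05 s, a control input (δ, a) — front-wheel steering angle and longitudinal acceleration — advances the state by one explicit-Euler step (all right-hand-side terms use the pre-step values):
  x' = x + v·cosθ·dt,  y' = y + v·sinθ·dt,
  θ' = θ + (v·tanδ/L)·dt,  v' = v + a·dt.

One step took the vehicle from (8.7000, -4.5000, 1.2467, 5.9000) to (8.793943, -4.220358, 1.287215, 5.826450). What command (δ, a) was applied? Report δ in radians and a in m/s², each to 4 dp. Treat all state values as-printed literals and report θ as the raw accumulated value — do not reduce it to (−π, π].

a = (v'−v)/dt = (-0.073550)/0.05 = -1.4710
Δθ = θ'−θ = 0.040515;  (v·dt/L) = 5.9000·0.05/2.7 = 0.109259
tan δ = Δθ·L/(v·dt) = 0.370815  →  δ = 0.3551

δ = 0.3551, a = -1.4710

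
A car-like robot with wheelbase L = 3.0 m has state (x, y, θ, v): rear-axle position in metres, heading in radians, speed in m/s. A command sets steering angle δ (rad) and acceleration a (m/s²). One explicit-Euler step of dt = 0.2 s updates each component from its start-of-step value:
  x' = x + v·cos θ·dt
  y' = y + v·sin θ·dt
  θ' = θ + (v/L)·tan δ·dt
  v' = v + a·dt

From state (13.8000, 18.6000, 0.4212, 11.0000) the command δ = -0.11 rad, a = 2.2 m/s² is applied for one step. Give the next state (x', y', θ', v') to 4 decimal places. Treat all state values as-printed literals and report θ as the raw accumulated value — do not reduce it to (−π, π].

x' = 13.8000 + 11.0000·cos(0.4212)·0.2 = 15.8077
y' = 18.6000 + 11.0000·sin(0.4212)·0.2 = 19.4995
θ' = 0.4212 + (11.0000/3.0)·tan(-0.11)·0.2 = 0.3402
v' = 11.0000 + 2.2000·0.2 = 11.4400

(15.8077, 19.4995, 0.3402, 11.4400)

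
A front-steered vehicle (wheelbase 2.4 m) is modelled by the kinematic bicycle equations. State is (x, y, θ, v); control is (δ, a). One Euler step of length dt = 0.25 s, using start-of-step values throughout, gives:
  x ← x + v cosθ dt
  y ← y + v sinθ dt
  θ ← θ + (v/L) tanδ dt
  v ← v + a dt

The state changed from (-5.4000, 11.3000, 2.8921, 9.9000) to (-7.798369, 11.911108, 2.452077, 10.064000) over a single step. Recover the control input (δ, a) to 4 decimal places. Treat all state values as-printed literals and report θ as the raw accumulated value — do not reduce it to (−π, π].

a = (v'−v)/dt = (0.164000)/0.25 = 0.6560
Δθ = θ'−θ = -0.440023;  (v·dt/L) = 9.9000·0.25/2.4 = 1.031250
tan δ = Δθ·L/(v·dt) = -0.426689  →  δ = -0.4033

δ = -0.4033, a = 0.6560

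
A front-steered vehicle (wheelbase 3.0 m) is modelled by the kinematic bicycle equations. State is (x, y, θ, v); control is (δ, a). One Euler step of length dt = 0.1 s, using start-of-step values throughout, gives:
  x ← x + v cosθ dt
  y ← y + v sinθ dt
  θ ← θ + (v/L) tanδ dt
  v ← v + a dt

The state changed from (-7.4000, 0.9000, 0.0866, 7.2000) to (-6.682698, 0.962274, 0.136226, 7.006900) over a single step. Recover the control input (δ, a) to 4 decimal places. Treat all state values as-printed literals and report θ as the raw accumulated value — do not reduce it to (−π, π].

a = (v'−v)/dt = (-0.193100)/0.1 = -1.9310
Δθ = θ'−θ = 0.049626;  (v·dt/L) = 7.2000·0.1/3.0 = 0.240000
tan δ = Δθ·L/(v·dt) = 0.206775  →  δ = 0.2039

δ = 0.2039, a = -1.9310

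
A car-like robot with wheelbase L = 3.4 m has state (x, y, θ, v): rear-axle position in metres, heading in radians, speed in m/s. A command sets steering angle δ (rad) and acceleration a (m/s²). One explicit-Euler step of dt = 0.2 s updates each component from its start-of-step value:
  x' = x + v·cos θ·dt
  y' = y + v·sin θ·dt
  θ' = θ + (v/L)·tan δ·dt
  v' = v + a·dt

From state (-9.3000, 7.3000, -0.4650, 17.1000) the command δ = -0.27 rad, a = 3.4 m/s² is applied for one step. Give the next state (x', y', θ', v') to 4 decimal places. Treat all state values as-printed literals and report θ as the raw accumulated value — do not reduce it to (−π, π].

(-6.2431, 5.7664, -0.7434, 17.7800)

x' = -9.3000 + 17.1000·cos(-0.4650)·0.2 = -6.2431
y' = 7.3000 + 17.1000·sin(-0.4650)·0.2 = 5.7664
θ' = -0.4650 + (17.1000/3.4)·tan(-0.27)·0.2 = -0.7434
v' = 17.1000 + 3.4000·0.2 = 17.7800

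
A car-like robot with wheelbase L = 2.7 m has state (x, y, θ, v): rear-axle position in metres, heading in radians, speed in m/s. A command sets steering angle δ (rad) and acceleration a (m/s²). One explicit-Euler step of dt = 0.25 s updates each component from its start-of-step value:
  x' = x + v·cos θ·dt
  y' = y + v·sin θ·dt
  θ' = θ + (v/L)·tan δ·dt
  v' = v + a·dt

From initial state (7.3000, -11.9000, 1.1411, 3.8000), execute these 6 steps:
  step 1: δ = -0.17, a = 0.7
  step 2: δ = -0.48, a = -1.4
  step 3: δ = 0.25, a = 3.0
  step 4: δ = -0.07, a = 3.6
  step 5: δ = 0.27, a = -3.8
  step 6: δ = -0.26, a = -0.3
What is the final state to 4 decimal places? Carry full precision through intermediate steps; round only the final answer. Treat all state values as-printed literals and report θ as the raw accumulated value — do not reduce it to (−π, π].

after step 1 (δ=-0.17, a=0.7): (7.695765, -11.036362, 1.080702, 3.975000)
after step 2 (δ=-0.48, a=-1.4): (8.163532, -10.159588, 0.889089, 3.625000)
after step 3 (δ=0.25, a=3.0): (8.734578, -9.455887, 0.974794, 4.375000)
after step 4 (δ=-0.07, a=3.6): (9.348543, -8.550715, 0.946391, 5.275000)
after step 5 (δ=0.27, a=-3.8): (10.119504, -7.480799, 1.081567, 4.325000)
after step 6 (δ=-0.26, a=-0.3): (10.627633, -6.526385, 0.975035, 4.250000)

(10.6276, -6.5264, 0.9750, 4.2500)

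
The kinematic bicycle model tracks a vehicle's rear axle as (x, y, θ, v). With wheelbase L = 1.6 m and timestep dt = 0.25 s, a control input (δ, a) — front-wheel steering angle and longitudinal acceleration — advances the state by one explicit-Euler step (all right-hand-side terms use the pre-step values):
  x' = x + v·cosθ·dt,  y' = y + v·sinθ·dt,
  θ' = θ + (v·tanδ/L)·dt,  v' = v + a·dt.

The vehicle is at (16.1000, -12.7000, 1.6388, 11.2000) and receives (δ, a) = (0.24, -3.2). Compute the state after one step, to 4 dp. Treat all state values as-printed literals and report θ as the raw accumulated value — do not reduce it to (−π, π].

x' = 16.1000 + 11.2000·cos(1.6388)·0.25 = 15.9097
y' = -12.7000 + 11.2000·sin(1.6388)·0.25 = -9.9065
θ' = 1.6388 + (11.2000/1.6)·tan(0.24)·0.25 = 2.0671
v' = 11.2000 − 3.2000·0.25 = 10.4000

(15.9097, -9.9065, 2.0671, 10.4000)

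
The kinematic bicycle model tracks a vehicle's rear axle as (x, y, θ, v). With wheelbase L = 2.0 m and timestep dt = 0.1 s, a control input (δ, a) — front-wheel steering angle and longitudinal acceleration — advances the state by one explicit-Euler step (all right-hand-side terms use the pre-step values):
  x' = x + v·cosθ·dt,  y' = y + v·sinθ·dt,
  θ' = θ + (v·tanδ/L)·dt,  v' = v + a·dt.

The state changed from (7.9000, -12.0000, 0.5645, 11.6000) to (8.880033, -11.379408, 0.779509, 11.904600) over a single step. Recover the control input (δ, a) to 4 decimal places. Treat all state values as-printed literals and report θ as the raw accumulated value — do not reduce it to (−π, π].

a = (v'−v)/dt = (0.304600)/0.1 = 3.0460
Δθ = θ'−θ = 0.215009;  (v·dt/L) = 11.6000·0.1/2.0 = 0.580000
tan δ = Δθ·L/(v·dt) = 0.370705  →  δ = 0.3550

δ = 0.3550, a = 3.0460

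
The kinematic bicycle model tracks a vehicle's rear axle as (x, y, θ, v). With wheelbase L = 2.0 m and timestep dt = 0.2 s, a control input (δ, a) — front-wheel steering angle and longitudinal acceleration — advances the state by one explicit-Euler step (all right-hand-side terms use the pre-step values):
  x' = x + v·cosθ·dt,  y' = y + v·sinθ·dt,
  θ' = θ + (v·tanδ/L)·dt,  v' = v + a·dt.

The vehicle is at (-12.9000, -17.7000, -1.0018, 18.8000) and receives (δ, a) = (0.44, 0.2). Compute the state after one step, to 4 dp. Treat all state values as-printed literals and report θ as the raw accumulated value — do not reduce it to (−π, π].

x' = -12.9000 + 18.8000·cos(-1.0018)·0.2 = -10.8742
y' = -17.7000 + 18.8000·sin(-1.0018)·0.2 = -20.8676
θ' = -1.0018 + (18.8000/2.0)·tan(0.44)·0.2 = -0.1167
v' = 18.8000 + 0.2000·0.2 = 18.8400

(-10.8742, -20.8676, -0.1167, 18.8400)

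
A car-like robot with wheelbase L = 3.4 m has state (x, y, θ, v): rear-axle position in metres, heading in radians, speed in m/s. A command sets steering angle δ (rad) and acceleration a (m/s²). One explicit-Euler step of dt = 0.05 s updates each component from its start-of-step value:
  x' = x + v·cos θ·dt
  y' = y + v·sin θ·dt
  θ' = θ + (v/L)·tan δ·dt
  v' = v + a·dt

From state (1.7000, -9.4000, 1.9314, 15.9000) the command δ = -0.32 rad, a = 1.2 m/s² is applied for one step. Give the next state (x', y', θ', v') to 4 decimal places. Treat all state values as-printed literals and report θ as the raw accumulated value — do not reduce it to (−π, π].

(1.4195, -8.6561, 1.8539, 15.9600)

x' = 1.7000 + 15.9000·cos(1.9314)·0.05 = 1.4195
y' = -9.4000 + 15.9000·sin(1.9314)·0.05 = -8.6561
θ' = 1.9314 + (15.9000/3.4)·tan(-0.32)·0.05 = 1.8539
v' = 15.9000 + 1.2000·0.05 = 15.9600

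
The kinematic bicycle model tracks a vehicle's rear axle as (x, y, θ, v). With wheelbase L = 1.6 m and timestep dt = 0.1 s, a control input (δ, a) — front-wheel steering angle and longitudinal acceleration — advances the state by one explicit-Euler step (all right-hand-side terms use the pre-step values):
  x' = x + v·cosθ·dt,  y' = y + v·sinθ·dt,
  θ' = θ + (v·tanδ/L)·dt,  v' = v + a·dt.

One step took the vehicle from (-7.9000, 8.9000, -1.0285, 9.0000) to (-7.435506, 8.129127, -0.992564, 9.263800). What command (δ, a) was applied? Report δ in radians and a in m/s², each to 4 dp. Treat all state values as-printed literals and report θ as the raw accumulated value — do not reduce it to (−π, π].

a = (v'−v)/dt = (0.263800)/0.1 = 2.6380
Δθ = θ'−θ = 0.035936;  (v·dt/L) = 9.0000·0.1/1.6 = 0.562500
tan δ = Δθ·L/(v·dt) = 0.063886  →  δ = 0.0638

δ = 0.0638, a = 2.6380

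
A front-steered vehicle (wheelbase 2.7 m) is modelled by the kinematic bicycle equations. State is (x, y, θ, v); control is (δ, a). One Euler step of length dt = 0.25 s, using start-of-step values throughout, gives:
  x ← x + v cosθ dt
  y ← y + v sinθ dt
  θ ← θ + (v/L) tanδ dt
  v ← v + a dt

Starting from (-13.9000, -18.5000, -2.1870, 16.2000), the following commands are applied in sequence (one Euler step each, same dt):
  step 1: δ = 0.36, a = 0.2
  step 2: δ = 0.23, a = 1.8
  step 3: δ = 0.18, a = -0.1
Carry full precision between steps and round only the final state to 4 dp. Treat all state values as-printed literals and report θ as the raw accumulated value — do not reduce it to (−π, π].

after step 1 (δ=0.36, a=0.2): (-16.240662, -21.805117, -1.622396, 16.250000)
after step 2 (δ=0.23, a=1.8): (-16.450192, -25.862210, -1.270097, 16.700000)
after step 3 (δ=0.18, a=-0.1): (-15.213604, -29.849876, -0.988718, 16.675000)

(-15.2136, -29.8499, -0.9887, 16.6750)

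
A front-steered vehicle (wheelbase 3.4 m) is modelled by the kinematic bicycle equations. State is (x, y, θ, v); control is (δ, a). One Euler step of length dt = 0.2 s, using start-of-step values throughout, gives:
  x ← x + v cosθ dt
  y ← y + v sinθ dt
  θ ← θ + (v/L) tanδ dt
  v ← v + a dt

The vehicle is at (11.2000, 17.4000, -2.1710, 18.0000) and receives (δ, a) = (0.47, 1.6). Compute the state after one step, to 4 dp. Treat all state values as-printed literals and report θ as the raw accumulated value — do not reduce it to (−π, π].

(9.1667, 14.4292, -1.6332, 18.3200)

x' = 11.2000 + 18.0000·cos(-2.1710)·0.2 = 9.1667
y' = 17.4000 + 18.0000·sin(-2.1710)·0.2 = 14.4292
θ' = -2.1710 + (18.0000/3.4)·tan(0.47)·0.2 = -1.6332
v' = 18.0000 + 1.6000·0.2 = 18.3200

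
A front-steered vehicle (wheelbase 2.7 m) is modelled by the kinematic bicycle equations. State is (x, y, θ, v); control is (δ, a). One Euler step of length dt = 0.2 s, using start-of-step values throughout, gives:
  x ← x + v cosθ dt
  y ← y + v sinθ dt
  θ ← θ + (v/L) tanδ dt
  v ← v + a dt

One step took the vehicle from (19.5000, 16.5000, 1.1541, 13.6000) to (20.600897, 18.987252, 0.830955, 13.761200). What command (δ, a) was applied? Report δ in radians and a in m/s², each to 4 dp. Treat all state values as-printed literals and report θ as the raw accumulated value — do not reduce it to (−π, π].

δ = -0.3104, a = 0.8060

a = (v'−v)/dt = (0.161200)/0.2 = 0.8060
Δθ = θ'−θ = -0.323145;  (v·dt/L) = 13.6000·0.2/2.7 = 1.007407
tan δ = Δθ·L/(v·dt) = -0.320769  →  δ = -0.3104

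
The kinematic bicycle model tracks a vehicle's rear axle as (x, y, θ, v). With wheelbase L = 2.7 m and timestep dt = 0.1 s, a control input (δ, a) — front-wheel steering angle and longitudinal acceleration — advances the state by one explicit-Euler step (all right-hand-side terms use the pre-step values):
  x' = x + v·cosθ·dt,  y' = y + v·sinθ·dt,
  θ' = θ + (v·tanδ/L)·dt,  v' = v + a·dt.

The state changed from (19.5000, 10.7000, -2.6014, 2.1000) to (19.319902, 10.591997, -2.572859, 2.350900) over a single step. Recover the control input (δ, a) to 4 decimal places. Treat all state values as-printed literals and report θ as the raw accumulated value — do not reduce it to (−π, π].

a = (v'−v)/dt = (0.250900)/0.1 = 2.5090
Δθ = θ'−θ = 0.028541;  (v·dt/L) = 2.1000·0.1/2.7 = 0.077778
tan δ = Δθ·L/(v·dt) = 0.366956  →  δ = 0.3517

δ = 0.3517, a = 2.5090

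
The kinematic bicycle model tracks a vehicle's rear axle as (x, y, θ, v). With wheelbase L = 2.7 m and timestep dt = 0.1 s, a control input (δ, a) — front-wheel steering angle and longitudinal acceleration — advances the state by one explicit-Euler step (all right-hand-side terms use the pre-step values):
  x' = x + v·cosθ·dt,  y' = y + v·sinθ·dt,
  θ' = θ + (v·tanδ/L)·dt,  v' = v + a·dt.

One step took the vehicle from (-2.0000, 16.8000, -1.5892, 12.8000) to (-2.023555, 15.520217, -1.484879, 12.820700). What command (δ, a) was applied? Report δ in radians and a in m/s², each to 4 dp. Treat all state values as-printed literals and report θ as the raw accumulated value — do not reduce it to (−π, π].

δ = 0.2166, a = 0.2070

a = (v'−v)/dt = (0.020700)/0.1 = 0.2070
Δθ = θ'−θ = 0.104321;  (v·dt/L) = 12.8000·0.1/2.7 = 0.474074
tan δ = Δθ·L/(v·dt) = 0.220052  →  δ = 0.2166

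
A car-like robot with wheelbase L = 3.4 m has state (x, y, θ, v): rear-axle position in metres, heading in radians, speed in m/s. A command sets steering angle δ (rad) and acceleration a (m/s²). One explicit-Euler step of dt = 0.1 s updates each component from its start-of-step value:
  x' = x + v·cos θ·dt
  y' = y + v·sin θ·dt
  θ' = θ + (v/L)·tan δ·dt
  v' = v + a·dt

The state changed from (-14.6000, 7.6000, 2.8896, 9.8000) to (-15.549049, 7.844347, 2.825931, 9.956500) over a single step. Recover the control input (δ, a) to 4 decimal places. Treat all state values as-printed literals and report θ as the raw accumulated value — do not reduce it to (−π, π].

a = (v'−v)/dt = (0.156500)/0.1 = 1.5650
Δθ = θ'−θ = -0.063669;  (v·dt/L) = 9.8000·0.1/3.4 = 0.288235
tan δ = Δθ·L/(v·dt) = -0.220892  →  δ = -0.2174

δ = -0.2174, a = 1.5650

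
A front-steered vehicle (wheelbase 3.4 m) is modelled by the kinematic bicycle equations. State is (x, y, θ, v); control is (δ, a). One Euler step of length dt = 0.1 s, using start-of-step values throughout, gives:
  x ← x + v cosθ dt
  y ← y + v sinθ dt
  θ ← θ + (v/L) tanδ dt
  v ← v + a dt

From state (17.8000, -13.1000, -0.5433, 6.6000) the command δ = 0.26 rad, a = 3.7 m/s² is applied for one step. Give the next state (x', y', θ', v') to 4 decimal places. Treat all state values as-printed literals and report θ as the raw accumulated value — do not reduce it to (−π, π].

x' = 17.8000 + 6.6000·cos(-0.5433)·0.1 = 18.3650
y' = -13.1000 + 6.6000·sin(-0.5433)·0.1 = -13.4412
θ' = -0.5433 + (6.6000/3.4)·tan(0.26)·0.1 = -0.4917
v' = 6.6000 + 3.7000·0.1 = 6.9700

(18.3650, -13.4412, -0.4917, 6.9700)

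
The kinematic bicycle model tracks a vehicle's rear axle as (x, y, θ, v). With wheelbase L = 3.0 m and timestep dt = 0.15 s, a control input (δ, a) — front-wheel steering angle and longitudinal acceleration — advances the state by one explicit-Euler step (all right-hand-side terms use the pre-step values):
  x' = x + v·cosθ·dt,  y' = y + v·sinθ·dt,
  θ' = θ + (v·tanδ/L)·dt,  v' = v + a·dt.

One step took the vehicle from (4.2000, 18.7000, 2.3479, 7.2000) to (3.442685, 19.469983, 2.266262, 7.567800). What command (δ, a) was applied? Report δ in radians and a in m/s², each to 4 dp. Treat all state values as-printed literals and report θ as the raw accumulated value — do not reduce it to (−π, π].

a = (v'−v)/dt = (0.367800)/0.15 = 2.4520
Δθ = θ'−θ = -0.081638;  (v·dt/L) = 7.2000·0.15/3.0 = 0.360000
tan δ = Δθ·L/(v·dt) = -0.226772  →  δ = -0.2230

δ = -0.2230, a = 2.4520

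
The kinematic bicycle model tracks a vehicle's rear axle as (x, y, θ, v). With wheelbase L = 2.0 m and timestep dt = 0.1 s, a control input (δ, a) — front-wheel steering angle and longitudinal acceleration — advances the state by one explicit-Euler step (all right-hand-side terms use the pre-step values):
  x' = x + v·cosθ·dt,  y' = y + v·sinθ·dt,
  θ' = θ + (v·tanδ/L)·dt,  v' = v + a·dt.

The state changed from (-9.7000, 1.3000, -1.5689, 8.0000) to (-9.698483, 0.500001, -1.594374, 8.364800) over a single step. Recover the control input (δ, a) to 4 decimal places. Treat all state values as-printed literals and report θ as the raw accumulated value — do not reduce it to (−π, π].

a = (v'−v)/dt = (0.364800)/0.1 = 3.6480
Δθ = θ'−θ = -0.025474;  (v·dt/L) = 8.0000·0.1/2.0 = 0.400000
tan δ = Δθ·L/(v·dt) = -0.063685  →  δ = -0.0636

δ = -0.0636, a = 3.6480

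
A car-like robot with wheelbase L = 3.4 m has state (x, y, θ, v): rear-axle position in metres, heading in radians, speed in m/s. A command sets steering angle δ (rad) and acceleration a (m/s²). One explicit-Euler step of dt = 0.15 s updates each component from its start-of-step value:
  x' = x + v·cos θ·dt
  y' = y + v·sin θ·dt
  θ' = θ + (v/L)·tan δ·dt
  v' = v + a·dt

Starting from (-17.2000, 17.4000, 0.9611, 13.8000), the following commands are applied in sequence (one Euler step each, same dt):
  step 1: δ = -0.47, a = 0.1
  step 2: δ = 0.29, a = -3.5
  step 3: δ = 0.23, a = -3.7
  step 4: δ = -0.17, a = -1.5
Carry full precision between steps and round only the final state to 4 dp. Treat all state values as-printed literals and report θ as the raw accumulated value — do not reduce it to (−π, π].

after step 1 (δ=-0.47, a=0.1): (-16.014680, 19.097031, 0.651838, 13.815000)
after step 2 (δ=0.29, a=-3.5): (-14.367303, 20.354160, 0.833717, 13.290000)
after step 3 (δ=0.23, a=-3.7): (-13.027415, 21.830216, 0.971000, 12.735000)
after step 4 (δ=-0.17, a=-1.5): (-11.949129, 23.407033, 0.874557, 12.510000)

(-11.9491, 23.4070, 0.8746, 12.5100)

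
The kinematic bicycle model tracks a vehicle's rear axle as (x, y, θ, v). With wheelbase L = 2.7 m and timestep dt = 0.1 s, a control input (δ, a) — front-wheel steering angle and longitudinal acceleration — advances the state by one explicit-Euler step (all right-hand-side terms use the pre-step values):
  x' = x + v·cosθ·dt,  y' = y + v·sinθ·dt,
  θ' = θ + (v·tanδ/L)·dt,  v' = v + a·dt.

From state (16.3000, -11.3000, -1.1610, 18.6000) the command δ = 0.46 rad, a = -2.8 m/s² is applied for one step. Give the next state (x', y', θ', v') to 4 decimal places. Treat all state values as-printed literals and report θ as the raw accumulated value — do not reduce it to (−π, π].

x' = 16.3000 + 18.6000·cos(-1.1610)·0.1 = 17.0411
y' = -11.3000 + 18.6000·sin(-1.1610)·0.1 = -13.0060
θ' = -1.1610 + (18.6000/2.7)·tan(0.46)·0.1 = -0.8197
v' = 18.6000 − 2.8000·0.1 = 18.3200

(17.0411, -13.0060, -0.8197, 18.3200)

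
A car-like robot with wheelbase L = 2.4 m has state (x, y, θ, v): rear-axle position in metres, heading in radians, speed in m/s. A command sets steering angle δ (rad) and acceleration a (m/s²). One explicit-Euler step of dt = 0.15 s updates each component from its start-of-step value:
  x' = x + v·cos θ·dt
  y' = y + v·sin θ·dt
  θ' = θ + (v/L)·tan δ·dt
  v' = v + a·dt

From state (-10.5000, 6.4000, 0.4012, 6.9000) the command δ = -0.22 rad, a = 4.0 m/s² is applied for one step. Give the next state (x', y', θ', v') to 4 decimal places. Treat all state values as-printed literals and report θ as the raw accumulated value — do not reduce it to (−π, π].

x' = -10.5000 + 6.9000·cos(0.4012)·0.15 = -9.5472
y' = 6.4000 + 6.9000·sin(0.4012)·0.15 = 6.8042
θ' = 0.4012 + (6.9000/2.4)·tan(-0.22)·0.15 = 0.3048
v' = 6.9000 + 4.0000·0.15 = 7.5000

(-9.5472, 6.8042, 0.3048, 7.5000)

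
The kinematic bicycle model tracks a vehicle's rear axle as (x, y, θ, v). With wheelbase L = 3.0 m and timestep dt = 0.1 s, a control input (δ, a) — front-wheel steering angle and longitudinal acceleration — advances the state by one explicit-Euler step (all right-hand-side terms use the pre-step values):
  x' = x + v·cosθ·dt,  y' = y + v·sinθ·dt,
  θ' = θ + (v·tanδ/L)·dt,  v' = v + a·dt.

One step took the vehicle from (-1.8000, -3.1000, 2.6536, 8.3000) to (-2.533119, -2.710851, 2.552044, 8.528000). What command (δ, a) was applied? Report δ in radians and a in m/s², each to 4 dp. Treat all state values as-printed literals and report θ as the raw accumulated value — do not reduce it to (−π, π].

δ = -0.3518, a = 2.2800

a = (v'−v)/dt = (0.228000)/0.1 = 2.2800
Δθ = θ'−θ = -0.101556;  (v·dt/L) = 8.3000·0.1/3.0 = 0.276667
tan δ = Δθ·L/(v·dt) = -0.367070  →  δ = -0.3518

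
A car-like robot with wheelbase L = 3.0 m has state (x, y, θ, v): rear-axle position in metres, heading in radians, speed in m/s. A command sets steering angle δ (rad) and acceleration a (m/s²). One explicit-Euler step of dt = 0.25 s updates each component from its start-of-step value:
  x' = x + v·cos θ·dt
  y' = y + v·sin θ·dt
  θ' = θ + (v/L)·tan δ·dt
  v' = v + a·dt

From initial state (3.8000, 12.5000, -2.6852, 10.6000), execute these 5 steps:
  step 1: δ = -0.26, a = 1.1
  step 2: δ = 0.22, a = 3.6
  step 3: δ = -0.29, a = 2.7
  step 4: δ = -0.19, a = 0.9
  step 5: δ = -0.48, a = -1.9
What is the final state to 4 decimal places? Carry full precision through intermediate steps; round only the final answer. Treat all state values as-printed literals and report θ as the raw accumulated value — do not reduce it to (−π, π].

(-10.1613, 9.3327, -3.7598, 12.2000)

after step 1 (δ=-0.26, a=1.1): (1.421232, 11.332111, -2.920186, 10.875000)
after step 2 (δ=0.22, a=3.6): (-1.231151, 10.735067, -2.717531, 11.775000)
after step 3 (δ=-0.29, a=2.7): (-3.914159, 9.523813, -3.010348, 12.450000)
after step 4 (δ=-0.19, a=0.9): (-6.999891, 9.116487, -3.209880, 12.675000)
after step 5 (δ=-0.48, a=-1.9): (-10.161255, 9.332704, -3.759775, 12.200000)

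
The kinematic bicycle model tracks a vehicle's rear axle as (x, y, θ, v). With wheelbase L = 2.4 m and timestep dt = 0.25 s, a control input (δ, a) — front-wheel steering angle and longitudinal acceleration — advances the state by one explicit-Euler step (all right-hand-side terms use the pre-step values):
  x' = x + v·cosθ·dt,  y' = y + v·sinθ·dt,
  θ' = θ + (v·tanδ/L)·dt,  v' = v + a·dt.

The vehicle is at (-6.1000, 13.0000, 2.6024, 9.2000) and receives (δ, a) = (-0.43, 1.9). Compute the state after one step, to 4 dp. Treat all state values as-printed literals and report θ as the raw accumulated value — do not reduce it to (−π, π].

(-8.0737, 14.1809, 2.1629, 9.6750)

x' = -6.1000 + 9.2000·cos(2.6024)·0.25 = -8.0737
y' = 13.0000 + 9.2000·sin(2.6024)·0.25 = 14.1809
θ' = 2.6024 + (9.2000/2.4)·tan(-0.43)·0.25 = 2.1629
v' = 9.2000 + 1.9000·0.25 = 9.6750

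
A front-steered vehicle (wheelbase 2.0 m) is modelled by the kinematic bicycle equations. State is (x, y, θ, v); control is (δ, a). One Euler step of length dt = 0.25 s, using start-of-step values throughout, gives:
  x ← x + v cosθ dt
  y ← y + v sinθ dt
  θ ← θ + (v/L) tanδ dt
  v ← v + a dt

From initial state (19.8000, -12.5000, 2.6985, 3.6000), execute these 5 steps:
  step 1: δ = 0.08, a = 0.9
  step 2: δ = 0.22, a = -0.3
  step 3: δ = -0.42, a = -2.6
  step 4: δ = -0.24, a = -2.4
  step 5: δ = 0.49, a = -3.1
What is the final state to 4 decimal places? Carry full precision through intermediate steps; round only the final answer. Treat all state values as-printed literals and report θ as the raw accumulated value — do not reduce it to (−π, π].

(16.0223, -10.7254, 2.7040, 1.7250)

after step 1 (δ=0.08, a=0.9): (18.986913, -12.114138, 2.734577, 3.825000)
after step 2 (δ=0.22, a=-0.3): (18.108783, -11.735587, 2.841495, 3.750000)
after step 3 (δ=-0.42, a=-2.6): (17.213182, -11.458449, 2.632164, 3.100000)
after step 4 (δ=-0.24, a=-2.4): (16.536589, -11.080498, 2.537336, 2.500000)
after step 5 (δ=0.49, a=-3.1): (16.022260, -10.725405, 2.704020, 1.725000)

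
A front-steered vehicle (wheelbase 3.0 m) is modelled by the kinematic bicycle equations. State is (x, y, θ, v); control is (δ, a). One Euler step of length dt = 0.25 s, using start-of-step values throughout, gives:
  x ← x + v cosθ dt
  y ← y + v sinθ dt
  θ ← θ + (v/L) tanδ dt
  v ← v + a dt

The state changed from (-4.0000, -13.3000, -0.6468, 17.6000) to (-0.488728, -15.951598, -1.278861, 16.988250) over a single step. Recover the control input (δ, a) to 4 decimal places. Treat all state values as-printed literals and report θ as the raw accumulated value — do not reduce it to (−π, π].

a = (v'−v)/dt = (-0.611750)/0.25 = -2.4470
Δθ = θ'−θ = -0.632061;  (v·dt/L) = 17.6000·0.25/3.0 = 1.466667
tan δ = Δθ·L/(v·dt) = -0.430951  →  δ = -0.4069

δ = -0.4069, a = -2.4470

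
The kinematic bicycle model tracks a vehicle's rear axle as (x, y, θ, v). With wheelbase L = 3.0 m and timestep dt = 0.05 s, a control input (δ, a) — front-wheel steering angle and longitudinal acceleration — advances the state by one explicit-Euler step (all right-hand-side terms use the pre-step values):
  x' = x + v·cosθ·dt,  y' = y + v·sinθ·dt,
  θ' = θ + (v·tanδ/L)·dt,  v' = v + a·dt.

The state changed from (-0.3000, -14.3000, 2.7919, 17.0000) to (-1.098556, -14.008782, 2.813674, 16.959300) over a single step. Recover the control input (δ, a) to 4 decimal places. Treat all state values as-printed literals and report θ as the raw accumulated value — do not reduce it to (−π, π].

a = (v'−v)/dt = (-0.040700)/0.05 = -0.8140
Δθ = θ'−θ = 0.021774;  (v·dt/L) = 17.0000·0.05/3.0 = 0.283333
tan δ = Δθ·L/(v·dt) = 0.076849  →  δ = 0.0767

δ = 0.0767, a = -0.8140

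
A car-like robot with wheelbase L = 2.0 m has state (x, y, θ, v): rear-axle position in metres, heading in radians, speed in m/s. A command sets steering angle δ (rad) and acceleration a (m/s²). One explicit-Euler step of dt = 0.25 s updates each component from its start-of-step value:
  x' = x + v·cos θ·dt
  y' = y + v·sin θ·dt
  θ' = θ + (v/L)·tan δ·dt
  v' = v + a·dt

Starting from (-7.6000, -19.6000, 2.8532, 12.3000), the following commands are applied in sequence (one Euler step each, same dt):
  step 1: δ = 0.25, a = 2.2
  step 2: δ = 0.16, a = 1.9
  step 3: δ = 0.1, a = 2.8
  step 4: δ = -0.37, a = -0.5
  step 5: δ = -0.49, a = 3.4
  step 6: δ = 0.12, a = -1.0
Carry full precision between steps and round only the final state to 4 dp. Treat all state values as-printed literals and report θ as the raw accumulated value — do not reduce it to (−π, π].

(-25.0677, -18.2549, 2.2877, 14.5000)

after step 1 (δ=0.25, a=2.2): (-10.548009, -18.725434, 3.245788, 12.850000)
after step 2 (δ=0.16, a=1.9): (-13.743087, -19.059557, 3.505004, 13.325000)
after step 3 (δ=0.1, a=2.8): (-16.856772, -20.243699, 3.672124, 14.025000)
after step 4 (δ=-0.37, a=-0.5): (-19.881047, -22.017832, 2.992151, 13.900000)
after step 5 (δ=-0.49, a=3.4): (-23.317316, -21.500454, 2.065389, 14.750000)
after step 6 (δ=0.12, a=-1.0): (-25.067674, -18.254857, 2.287708, 14.500000)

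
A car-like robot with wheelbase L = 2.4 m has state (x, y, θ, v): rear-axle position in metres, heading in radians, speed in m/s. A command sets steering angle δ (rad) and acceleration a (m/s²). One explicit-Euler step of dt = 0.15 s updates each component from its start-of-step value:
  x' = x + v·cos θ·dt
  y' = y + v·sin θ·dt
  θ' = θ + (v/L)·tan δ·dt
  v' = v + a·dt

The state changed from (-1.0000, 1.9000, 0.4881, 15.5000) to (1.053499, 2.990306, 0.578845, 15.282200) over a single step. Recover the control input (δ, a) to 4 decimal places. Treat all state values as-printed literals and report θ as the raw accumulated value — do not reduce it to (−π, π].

δ = 0.0934, a = -1.4520

a = (v'−v)/dt = (-0.217800)/0.15 = -1.4520
Δθ = θ'−θ = 0.090745;  (v·dt/L) = 15.5000·0.15/2.4 = 0.968750
tan δ = Δθ·L/(v·dt) = 0.093672  →  δ = 0.0934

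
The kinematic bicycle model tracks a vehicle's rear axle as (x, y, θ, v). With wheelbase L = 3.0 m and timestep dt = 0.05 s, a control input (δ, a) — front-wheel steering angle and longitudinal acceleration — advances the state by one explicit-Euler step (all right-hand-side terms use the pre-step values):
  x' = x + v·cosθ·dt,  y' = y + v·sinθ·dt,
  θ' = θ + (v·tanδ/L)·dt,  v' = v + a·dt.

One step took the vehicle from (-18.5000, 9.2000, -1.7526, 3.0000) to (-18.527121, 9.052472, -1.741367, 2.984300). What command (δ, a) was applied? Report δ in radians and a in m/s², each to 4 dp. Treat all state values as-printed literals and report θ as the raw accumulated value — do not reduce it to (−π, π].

a = (v'−v)/dt = (-0.015700)/0.05 = -0.3140
Δθ = θ'−θ = 0.011233;  (v·dt/L) = 3.0000·0.05/3.0 = 0.050000
tan δ = Δθ·L/(v·dt) = 0.224660  →  δ = 0.2210

δ = 0.2210, a = -0.3140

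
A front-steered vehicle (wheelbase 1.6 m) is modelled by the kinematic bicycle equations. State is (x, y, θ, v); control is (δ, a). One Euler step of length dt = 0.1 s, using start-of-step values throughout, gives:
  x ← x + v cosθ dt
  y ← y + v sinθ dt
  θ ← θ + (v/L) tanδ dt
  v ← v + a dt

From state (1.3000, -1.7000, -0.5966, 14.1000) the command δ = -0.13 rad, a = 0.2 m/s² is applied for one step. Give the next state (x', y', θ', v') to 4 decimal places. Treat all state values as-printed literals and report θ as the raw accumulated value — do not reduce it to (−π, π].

x' = 1.3000 + 14.1000·cos(-0.5966)·0.1 = 2.4664
y' = -1.7000 + 14.1000·sin(-0.5966)·0.1 = -2.4922
θ' = -0.5966 + (14.1000/1.6)·tan(-0.13)·0.1 = -0.7118
v' = 14.1000 + 0.2000·0.1 = 14.1200

(2.4664, -2.4922, -0.7118, 14.1200)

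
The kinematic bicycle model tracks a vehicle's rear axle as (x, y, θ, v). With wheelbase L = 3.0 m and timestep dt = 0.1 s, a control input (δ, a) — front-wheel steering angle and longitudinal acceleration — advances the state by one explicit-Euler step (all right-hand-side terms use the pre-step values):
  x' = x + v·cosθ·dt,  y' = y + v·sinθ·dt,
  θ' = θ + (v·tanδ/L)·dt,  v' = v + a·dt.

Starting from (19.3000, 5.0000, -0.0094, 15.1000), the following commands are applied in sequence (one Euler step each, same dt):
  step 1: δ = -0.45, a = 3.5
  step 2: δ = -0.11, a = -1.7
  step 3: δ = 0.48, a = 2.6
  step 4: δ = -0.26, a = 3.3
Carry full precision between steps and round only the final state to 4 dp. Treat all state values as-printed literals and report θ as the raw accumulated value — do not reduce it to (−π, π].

(25.3138, 4.0657, -0.1821, 15.8700)

after step 1 (δ=-0.45, a=3.5): (20.809933, 4.985806, -0.252538, 15.450000)
after step 2 (δ=-0.11, a=-1.7): (22.305928, 4.599769, -0.309417, 15.280000)
after step 3 (δ=0.48, a=2.6): (23.761365, 4.134488, -0.044253, 15.540000)
after step 4 (δ=-0.26, a=3.3): (25.313844, 4.065741, -0.182052, 15.870000)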